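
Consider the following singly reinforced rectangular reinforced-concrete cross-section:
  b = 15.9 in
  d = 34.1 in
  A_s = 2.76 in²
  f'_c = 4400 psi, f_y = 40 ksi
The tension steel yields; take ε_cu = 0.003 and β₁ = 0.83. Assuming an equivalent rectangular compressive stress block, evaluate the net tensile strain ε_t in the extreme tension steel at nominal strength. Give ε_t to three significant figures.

ε_t ≈ 0.0427

a = A_s f_y/(0.85 f'_c b) = 1.857 in.
β₁ = 0.83, so c = a/β₁ = 1.857/0.83 = 2.237 in.
From the linear strain diagram with ε_cu = 0.003: ε_t = 0.003 (d − c)/c = 0.003 × (34.1 − 2.237)/2.237 = 0.0427.
Since ε_t ≥ 0.005, the section is tension-controlled.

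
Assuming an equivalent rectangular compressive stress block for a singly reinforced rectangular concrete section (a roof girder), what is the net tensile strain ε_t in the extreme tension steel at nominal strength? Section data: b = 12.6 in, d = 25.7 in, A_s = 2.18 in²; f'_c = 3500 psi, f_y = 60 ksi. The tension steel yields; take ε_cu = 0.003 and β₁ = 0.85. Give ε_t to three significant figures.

a = A_s f_y/(0.85 f'_c b) = 3.489 in.
β₁ = 0.85, so c = a/β₁ = 3.489/0.85 = 4.105 in.
From the linear strain diagram with ε_cu = 0.003: ε_t = 0.003 (d − c)/c = 0.003 × (25.7 − 4.105)/4.105 = 0.0158.
Since ε_t ≥ 0.005, the section is tension-controlled.

ε_t ≈ 0.0158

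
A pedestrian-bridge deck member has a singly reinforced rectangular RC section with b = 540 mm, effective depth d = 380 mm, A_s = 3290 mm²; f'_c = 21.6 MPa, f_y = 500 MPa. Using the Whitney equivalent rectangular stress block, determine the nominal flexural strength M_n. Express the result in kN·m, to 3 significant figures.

T = A_s f_y = 3290 × 500 = 1645000 N = 1645 kN.
From C = T: a = T/(0.85 f'_c b) = 1645000/(0.85 × 21.6 × 540) = 165.92 mm.
M_n = T(d − a/2) = 1645 kN × (380 − 82.96) mm = 488.63 kN·m.

M_n ≈ 489 kN·m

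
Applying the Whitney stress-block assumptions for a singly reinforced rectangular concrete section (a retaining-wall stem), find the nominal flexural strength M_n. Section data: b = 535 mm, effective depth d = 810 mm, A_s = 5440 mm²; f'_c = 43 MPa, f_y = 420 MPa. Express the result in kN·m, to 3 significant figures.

T = A_s f_y = 5440 × 420 = 2284800 N = 2284.8 kN.
From C = T: a = T/(0.85 f'_c b) = 2284800/(0.85 × 43 × 535) = 116.84 mm.
M_n = T(d − a/2) = 2284.8 kN × (810 − 58.42) mm = 1717.21 kN·m.

M_n ≈ 1720 kN·m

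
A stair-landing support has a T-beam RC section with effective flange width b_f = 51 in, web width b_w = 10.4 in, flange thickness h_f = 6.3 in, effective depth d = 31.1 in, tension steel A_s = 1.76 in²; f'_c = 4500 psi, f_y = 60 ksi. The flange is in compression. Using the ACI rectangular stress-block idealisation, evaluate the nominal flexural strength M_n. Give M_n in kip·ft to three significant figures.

Tension: T = A_s f_y = 1.76 × 60 = 105.6 kips.
Try a within the flange: a = T/(0.85 f'_c b_f) = 105.6/(0.85 × 4.5 × 51) = 0.541 in.
Since a = 0.541 ≤ h_f = 6.3 in, the stress block lies entirely in the flange; analyse as a rectangular beam of width b_f.
M_n = T(d − a/2) = 105.6 × (31.1 − 0.2705) = 3255.6 kip·in.
M_n = 3255.6/12 = 271.30 kip·ft.

M_n ≈ 271 kip·ft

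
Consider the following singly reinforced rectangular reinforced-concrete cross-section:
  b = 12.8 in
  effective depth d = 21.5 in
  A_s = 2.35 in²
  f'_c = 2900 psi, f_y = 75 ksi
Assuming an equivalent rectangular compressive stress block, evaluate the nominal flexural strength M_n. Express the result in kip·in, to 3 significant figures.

M_n ≈ 3300 kip·in

T = A_s f_y = 2.35 × 75 = 176.25 kips.
a = T/(0.85 f'_c b) = 176.25/(0.85 × 2.9 × 12.8) = 5.586 in.
M_n = T(d − a/2) = 176.25 × (21.5 − 2.793) = 3297.1 kip·in.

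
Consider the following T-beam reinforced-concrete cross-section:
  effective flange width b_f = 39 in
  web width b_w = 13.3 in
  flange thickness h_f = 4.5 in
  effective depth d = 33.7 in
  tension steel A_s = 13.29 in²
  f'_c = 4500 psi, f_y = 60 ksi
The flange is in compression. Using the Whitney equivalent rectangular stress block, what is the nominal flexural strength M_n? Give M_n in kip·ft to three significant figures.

M_n ≈ 2050 kip·ft

Tension: T = A_s f_y = 13.29 × 60 = 797.4 kips.
Try a within the flange: a = T/(0.85 f'_c b_f) = 797.4/(0.85 × 4.5 × 39) = 5.345 in.
a = 5.345 > h_f = 4.5 in: the block extends into the web. Split into flange-overhang and web parts.
C_f = 0.85 f'_c (b_f − b_w) h_f = 0.85 × 4.5 × (39 − 13.3) × 4.5 = 442.4 kips.
Remaining web compression depth: a_w = (T − C_f)/(0.85 f'_c b_w) = (797.4 − 442.4)/(0.85 × 4.5 × 13.3) = 6.978 in.
M_n = C_f(d − h_f/2) + (T − C_f)(d − a_w/2) = 442.4 × (33.7 − 2.25) + 355 × (33.7 − 3.489) = 13913.5 + 10724.9 = 24638.4 kip·in.
M_n = 24638.4/12 = 2053.20 kip·ft.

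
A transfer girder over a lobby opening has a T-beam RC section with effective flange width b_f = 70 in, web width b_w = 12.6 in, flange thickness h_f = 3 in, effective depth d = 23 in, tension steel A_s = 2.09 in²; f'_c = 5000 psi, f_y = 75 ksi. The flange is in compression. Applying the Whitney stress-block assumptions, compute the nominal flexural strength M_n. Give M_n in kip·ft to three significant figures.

M_n ≈ 297 kip·ft

Tension: T = A_s f_y = 2.09 × 75 = 156.75 kips.
Try a within the flange: a = T/(0.85 f'_c b_f) = 156.75/(0.85 × 5 × 70) = 0.527 in.
Since a = 0.527 ≤ h_f = 3 in, the stress block lies entirely in the flange; analyse as a rectangular beam of width b_f.
M_n = T(d − a/2) = 156.75 × (23 − 0.2635) = 3563.9 kip·in.
M_n = 3563.9/12 = 296.99 kip·ft.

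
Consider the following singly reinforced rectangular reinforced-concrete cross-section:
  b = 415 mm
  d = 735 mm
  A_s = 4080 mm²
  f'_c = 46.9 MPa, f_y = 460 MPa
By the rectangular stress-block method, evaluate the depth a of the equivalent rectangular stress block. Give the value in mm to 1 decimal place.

T = A_s f_y = 4080 × 460 = 1876800 N = 1876.8 kN.
Setting C = 0.85 f'_c a b equal to T: a = 1876800/(0.85 × 46.9 × 415) = 113.4 mm.

a ≈ 113.4 mm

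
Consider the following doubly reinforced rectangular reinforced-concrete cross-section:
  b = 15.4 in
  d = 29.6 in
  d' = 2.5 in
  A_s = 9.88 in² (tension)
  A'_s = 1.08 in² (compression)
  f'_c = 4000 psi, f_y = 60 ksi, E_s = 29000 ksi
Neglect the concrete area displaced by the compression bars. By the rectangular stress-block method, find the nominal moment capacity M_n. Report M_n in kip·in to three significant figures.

Assume both steels yield.
a = (A_s − A'_s) f_y/(0.85 f'_c b) = (9.88 − 1.08) × 60/(0.85 × 4 × 15.4) = 10.084 in.
c = a/β₁ = 10.084/0.85 = 11.864 in; ε'_s = 0.003(c − d')/c = 0.0024 ≥ ε_y = 0.0021, so the compression steel yields.
M_n = (A_s − A'_s) f_y (d − a/2) + A'_s f_y (d − d') = 528 × (29.6 − 5.042) + 64.8 × (29.6 − 2.5) = 12966.6 + 1756.1 = 14722.7 kip·in.

M_n ≈ 14700 kip·in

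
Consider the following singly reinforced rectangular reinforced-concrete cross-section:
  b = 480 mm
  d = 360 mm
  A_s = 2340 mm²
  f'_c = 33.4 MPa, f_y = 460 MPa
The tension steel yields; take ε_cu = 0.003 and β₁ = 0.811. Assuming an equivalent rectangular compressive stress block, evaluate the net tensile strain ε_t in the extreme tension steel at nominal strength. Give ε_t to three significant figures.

a = A_s f_y/(0.85 f'_c b) = 78.99 mm.
β₁ = 0.811, so c = a/β₁ = 78.99/0.811 = 97.40 mm.
From the linear strain diagram with ε_cu = 0.003: ε_t = 0.003 (d − c)/c = 0.003 × (360 − 97.40)/97.40 = 0.00809.
Since ε_t ≥ 0.005, the section is tension-controlled.

ε_t ≈ 0.00809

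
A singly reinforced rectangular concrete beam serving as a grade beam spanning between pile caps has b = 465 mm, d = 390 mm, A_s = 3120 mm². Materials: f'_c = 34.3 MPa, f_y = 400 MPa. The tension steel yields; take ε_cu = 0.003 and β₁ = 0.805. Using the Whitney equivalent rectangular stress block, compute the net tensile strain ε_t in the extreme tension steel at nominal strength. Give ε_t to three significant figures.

a = A_s f_y/(0.85 f'_c b) = 92.06 mm.
β₁ = 0.805, so c = a/β₁ = 92.06/0.805 = 114.36 mm.
From the linear strain diagram with ε_cu = 0.003: ε_t = 0.003 (d − c)/c = 0.003 × (390 − 114.36)/114.36 = 0.00723.
Since ε_t ≥ 0.005, the section is tension-controlled.

ε_t ≈ 0.00723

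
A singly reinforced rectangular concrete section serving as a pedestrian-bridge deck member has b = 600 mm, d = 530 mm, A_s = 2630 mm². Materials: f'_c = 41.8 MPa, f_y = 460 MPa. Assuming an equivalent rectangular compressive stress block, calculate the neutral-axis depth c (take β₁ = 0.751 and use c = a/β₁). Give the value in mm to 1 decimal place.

T = A_s f_y = 2630 × 460 = 1209800 N = 1209.8 kN.
Setting C = 0.85 f'_c a b equal to T: a = 1209800/(0.85 × 41.8 × 600) = 56.750 mm.
With β₁ = 0.751, c = a/β₁ = 56.750/0.751 = 75.6 mm.

c ≈ 75.6 mm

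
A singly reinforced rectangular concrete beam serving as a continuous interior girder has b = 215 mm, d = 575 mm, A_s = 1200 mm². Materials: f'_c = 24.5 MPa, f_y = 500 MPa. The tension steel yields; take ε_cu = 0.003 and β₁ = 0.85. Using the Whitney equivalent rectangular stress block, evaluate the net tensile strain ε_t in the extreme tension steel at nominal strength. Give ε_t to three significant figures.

a = A_s f_y/(0.85 f'_c b) = 134.01 mm.
β₁ = 0.85, so c = a/β₁ = 134.01/0.85 = 157.66 mm.
From the linear strain diagram with ε_cu = 0.003: ε_t = 0.003 (d − c)/c = 0.003 × (575 − 157.66)/157.66 = 0.00794.
Since ε_t ≥ 0.005, the section is tension-controlled.

ε_t ≈ 0.00794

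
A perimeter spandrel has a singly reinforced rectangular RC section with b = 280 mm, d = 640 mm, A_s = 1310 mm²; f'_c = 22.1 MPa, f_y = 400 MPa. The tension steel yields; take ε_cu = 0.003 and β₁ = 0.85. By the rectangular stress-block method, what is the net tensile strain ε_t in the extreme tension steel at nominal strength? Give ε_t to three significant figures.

a = A_s f_y/(0.85 f'_c b) = 99.62 mm.
β₁ = 0.85, so c = a/β₁ = 99.62/0.85 = 117.20 mm.
From the linear strain diagram with ε_cu = 0.003: ε_t = 0.003 (d − c)/c = 0.003 × (640 − 117.20)/117.20 = 0.0134.
Since ε_t ≥ 0.005, the section is tension-controlled.

ε_t ≈ 0.0134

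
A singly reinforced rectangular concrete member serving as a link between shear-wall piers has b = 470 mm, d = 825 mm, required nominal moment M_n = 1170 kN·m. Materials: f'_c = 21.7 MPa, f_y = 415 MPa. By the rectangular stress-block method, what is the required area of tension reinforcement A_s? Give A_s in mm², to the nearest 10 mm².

A_s ≈ 3850 mm²

With M_n = 0.85 f'_c a b (d − a/2), solve the quadratic for a:
a = d − √(d² − 2M_n/(0.85 f'_c b)) = 825 − √(825² − 2 × 1170×10⁶/(0.85 × 21.7 × 470)) = 184.14 mm.
A_s = 0.85 f'_c a b / f_y = 0.85 × 21.7 × 184.14 × 470 / 415 = 3846.6 mm².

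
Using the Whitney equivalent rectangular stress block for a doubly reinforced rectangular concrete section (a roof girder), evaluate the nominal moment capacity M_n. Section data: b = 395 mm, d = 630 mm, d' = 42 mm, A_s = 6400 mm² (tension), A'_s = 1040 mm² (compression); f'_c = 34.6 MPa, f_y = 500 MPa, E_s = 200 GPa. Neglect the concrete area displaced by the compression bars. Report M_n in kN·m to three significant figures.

M_n ≈ 1690 kN·m

Assume both tension and compression steel yield.
Net tension couple steel: A_s − A'_s = 5360 mm².
a = (A_s − A'_s) f_y / (0.85 f'_c b) = 2680000/(0.85 × 34.6 × 395) = 230.70 mm.
c = a/β₁ = 230.70/0.803 = 287.30 mm; ε'_s = 0.003(c − d')/c = 0.0026 ≥ f_y/E_s = 0.0025, so compression steel does yield.
M_n = (A_s − A'_s) f_y (d − a/2) + A'_s f_y (d − d') = [2680000 × (630 − 115.35) + 520000 × (630 − 42)] × 10⁻⁶ = 1379.26 + 305.76 = 1685.02 kN·m.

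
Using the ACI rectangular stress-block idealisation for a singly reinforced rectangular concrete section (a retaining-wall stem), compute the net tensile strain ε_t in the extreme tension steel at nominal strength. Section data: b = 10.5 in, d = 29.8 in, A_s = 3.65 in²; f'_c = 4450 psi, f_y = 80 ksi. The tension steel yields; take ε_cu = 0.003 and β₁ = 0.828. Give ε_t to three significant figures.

a = A_s f_y/(0.85 f'_c b) = 7.352 in.
β₁ = 0.828, so c = a/β₁ = 7.352/0.828 = 8.879 in.
From the linear strain diagram with ε_cu = 0.003: ε_t = 0.003 (d − c)/c = 0.003 × (29.8 − 8.879)/8.879 = 0.00707.
Since ε_t ≥ 0.005, the section is tension-controlled.

ε_t ≈ 0.00707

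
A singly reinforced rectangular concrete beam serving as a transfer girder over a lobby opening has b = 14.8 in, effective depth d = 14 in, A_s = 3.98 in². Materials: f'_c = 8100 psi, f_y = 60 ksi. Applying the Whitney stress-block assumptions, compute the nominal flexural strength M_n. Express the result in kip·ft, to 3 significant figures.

T = A_s f_y = 3.98 × 60 = 238.8 kips.
a = T/(0.85 f'_c b) = 238.8/(0.85 × 8.1 × 14.8) = 2.344 in.
M_n = T(d − a/2) = 238.8 × (14 − 1.172) = 3063.3 kip·in = 3063.3/12 = 255.28 kip·ft.

M_n ≈ 255 kip·ft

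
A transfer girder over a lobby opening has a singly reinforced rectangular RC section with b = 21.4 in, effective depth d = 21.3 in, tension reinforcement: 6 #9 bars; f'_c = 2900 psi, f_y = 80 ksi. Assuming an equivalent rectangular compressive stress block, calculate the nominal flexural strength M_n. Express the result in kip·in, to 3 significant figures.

A_s = 6 × 1 = 6 in².
T = A_s f_y = 6 × 80 = 480 kips.
a = T/(0.85 f'_c b) = 480/(0.85 × 2.9 × 21.4) = 9.099 in.
M_n = T(d − a/2) = 480 × (21.3 − 4.5495) = 8040.2 kip·in.

M_n ≈ 8040 kip·in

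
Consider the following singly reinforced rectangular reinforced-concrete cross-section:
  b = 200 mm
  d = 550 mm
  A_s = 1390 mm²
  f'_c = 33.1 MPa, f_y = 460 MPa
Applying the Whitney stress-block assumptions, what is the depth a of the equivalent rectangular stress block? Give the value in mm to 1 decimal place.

a ≈ 113.6 mm

T = A_s f_y = 1390 × 460 = 639400 N = 639.4 kN.
Setting C = 0.85 f'_c a b equal to T: a = 639400/(0.85 × 33.1 × 200) = 113.6 mm.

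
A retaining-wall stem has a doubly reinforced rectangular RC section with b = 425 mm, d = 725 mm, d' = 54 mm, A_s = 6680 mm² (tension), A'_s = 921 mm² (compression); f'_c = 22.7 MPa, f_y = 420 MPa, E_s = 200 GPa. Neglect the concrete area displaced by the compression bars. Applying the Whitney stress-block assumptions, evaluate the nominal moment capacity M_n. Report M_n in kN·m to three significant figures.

M_n ≈ 1660 kN·m

Assume both tension and compression steel yield.
Net tension couple steel: A_s − A'_s = 5759 mm².
a = (A_s − A'_s) f_y / (0.85 f'_c b) = 2418780/(0.85 × 22.7 × 425) = 294.96 mm.
c = a/β₁ = 294.96/0.85 = 347.01 mm; ε'_s = 0.003(c − d')/c = 0.0025 ≥ f_y/E_s = 0.0021, so compression steel does yield.
M_n = (A_s − A'_s) f_y (d − a/2) + A'_s f_y (d − d') = [2418780 × (725 − 147.48) + 386820 × (725 − 54)] × 10⁻⁶ = 1396.89 + 259.56 = 1656.45 kN·m.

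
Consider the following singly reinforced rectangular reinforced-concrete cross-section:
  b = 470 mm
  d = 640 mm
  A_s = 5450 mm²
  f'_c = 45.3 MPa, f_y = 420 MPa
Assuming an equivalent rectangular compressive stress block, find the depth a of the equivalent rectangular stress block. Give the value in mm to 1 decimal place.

T = A_s f_y = 5450 × 420 = 2289000 N = 2289 kN.
Setting C = 0.85 f'_c a b equal to T: a = 2289000/(0.85 × 45.3 × 470) = 126.5 mm.

a ≈ 126.5 mm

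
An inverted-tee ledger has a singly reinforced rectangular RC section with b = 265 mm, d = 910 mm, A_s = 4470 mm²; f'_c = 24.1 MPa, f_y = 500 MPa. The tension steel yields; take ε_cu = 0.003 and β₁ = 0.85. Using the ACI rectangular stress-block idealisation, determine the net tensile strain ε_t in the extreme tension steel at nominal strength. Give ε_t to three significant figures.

a = A_s f_y/(0.85 f'_c b) = 411.71 mm.
β₁ = 0.85, so c = a/β₁ = 411.71/0.85 = 484.36 mm.
From the linear strain diagram with ε_cu = 0.003: ε_t = 0.003 (d − c)/c = 0.003 × (910 − 484.36)/484.36 = 0.00264.
ε_t < 0.004 — the section is over-reinforced for flexure under ACI limits.

ε_t ≈ 0.00264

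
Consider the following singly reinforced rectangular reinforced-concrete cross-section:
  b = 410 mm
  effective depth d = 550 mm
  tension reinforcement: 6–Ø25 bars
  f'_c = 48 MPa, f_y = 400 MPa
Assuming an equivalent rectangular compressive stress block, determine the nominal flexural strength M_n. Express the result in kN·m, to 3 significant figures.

A_s = 6 × 491 = 2946 mm².
T = A_s f_y = 2946 × 400 = 1178400 N = 1178.4 kN.
From C = T: a = T/(0.85 f'_c b) = 1178400/(0.85 × 48 × 410) = 70.44 mm.
M_n = T(d − a/2) = 1178.4 kN × (550 − 35.22) mm = 606.62 kN·m.

M_n ≈ 607 kN·m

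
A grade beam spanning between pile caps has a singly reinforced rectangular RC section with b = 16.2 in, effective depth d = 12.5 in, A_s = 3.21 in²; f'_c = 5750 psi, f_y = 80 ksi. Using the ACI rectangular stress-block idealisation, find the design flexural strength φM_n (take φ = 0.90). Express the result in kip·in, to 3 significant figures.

φM_n ≈ 2510 kip·in

T = A_s f_y = 3.21 × 80 = 256.8 kips.
a = T/(0.85 f'_c b) = 256.8/(0.85 × 5.75 × 16.2) = 3.243 in.
M_n = T(d − a/2) = 256.8 × (12.5 − 1.6215) = 2793.6 kip·in.
φM_n = 0.90 × 2793.6 = 2514.2 kip·in.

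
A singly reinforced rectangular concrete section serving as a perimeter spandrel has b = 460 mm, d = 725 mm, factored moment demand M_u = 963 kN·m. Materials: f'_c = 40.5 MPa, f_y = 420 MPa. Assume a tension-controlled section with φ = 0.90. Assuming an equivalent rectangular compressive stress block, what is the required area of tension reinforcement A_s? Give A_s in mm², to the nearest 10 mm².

A_s ≈ 3770 mm²

M_n = M_u/φ = 963/0.90 = 1070 kN·m.
With M_n = 0.85 f'_c a b (d − a/2), solve the quadratic for a:
a = d − √(d² − 2M_n/(0.85 f'_c b)) = 725 − √(725² − 2 × 1070×10⁶/(0.85 × 40.5 × 460)) = 100.11 mm.
A_s = 0.85 f'_c a b / f_y = 0.85 × 40.5 × 100.11 × 460 / 420 = 3774.5 mm².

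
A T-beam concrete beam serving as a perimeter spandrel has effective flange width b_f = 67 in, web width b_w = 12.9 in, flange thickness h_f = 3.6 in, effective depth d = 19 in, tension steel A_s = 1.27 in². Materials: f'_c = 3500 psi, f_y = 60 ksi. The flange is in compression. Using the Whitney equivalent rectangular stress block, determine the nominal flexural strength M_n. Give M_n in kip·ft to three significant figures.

M_n ≈ 119 kip·ft

Tension: T = A_s f_y = 1.27 × 60 = 76.2 kips.
Try a within the flange: a = T/(0.85 f'_c b_f) = 76.2/(0.85 × 3.5 × 67) = 0.382 in.
Since a = 0.382 ≤ h_f = 3.6 in, the stress block lies entirely in the flange; analyse as a rectangular beam of width b_f.
M_n = T(d − a/2) = 76.2 × (19 − 0.191) = 1433.2 kip·in.
M_n = 1433.2/12 = 119.43 kip·ft.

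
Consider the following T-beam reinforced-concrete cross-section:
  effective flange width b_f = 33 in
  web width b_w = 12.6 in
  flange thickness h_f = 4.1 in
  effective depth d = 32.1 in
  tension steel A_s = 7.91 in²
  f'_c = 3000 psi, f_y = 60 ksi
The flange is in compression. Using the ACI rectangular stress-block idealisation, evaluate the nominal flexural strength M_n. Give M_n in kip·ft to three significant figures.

Tension: T = A_s f_y = 7.91 × 60 = 474.6 kips.
Try a within the flange: a = T/(0.85 f'_c b_f) = 474.6/(0.85 × 3 × 33) = 5.640 in.
a = 5.640 > h_f = 4.1 in: the block extends into the web. Split into flange-overhang and web parts.
C_f = 0.85 f'_c (b_f − b_w) h_f = 0.85 × 3 × (33 − 12.6) × 4.1 = 213.3 kips.
Remaining web compression depth: a_w = (T − C_f)/(0.85 f'_c b_w) = (474.6 − 213.3)/(0.85 × 3 × 12.6) = 8.133 in.
M_n = C_f(d − h_f/2) + (T − C_f)(d − a_w/2) = 213.3 × (32.1 − 2.05) + 261.3 × (32.1 − 4.0665) = 6409.7 + 7325.2 = 13734.9 kip·in.
M_n = 13734.9/12 = 1144.58 kip·ft.

M_n ≈ 1140 kip·ft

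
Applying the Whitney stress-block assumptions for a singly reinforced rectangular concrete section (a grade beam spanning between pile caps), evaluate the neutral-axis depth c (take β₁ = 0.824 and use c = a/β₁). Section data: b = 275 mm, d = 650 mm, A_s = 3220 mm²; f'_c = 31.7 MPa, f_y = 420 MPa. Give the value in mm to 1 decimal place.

T = A_s f_y = 3220 × 420 = 1352400 N = 1352.4 kN.
Setting C = 0.85 f'_c a b equal to T: a = 1352400/(0.85 × 31.7 × 275) = 182.513 mm.
With β₁ = 0.824, c = a/β₁ = 182.513/0.824 = 221.5 mm.

c ≈ 221.5 mm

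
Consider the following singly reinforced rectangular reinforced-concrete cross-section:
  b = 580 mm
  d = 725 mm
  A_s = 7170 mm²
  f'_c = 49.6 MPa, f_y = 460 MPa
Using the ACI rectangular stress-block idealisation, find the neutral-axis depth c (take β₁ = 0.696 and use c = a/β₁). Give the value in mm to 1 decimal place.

T = A_s f_y = 7170 × 460 = 3298200 N = 3298.2 kN.
Setting C = 0.85 f'_c a b equal to T: a = 3298200/(0.85 × 49.6 × 580) = 134.880 mm.
With β₁ = 0.696, c = a/β₁ = 134.880/0.696 = 193.8 mm.

c ≈ 193.8 mm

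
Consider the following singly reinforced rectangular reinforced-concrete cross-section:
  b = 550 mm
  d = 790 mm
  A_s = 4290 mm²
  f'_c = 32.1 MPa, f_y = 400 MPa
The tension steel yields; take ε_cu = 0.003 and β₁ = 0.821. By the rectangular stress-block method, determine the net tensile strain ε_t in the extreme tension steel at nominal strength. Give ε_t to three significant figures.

a = A_s f_y/(0.85 f'_c b) = 114.35 mm.
β₁ = 0.821, so c = a/β₁ = 114.35/0.821 = 139.28 mm.
From the linear strain diagram with ε_cu = 0.003: ε_t = 0.003 (d − c)/c = 0.003 × (790 − 139.28)/139.28 = 0.0140.
Since ε_t ≥ 0.005, the section is tension-controlled.

ε_t ≈ 0.0140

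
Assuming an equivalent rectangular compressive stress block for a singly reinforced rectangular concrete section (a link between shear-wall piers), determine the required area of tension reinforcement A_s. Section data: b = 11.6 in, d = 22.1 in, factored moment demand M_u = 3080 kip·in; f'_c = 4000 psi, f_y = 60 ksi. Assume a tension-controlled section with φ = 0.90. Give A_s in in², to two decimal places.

A_s ≈ 2.86 in²

M_n = M_u/φ = 3080/0.90 = 3422.22 kip·in.
From M_n = 0.85 f'_c a b (d − a/2):
a = d − √(d² − 2M_n/(0.85 f'_c b)) = 22.1 − √(22.1² − 2 × 3422.22/(0.85 × 4 × 11.6)) = 4.355 in.
A_s = 0.85 f'_c a b / f_y = 0.85 × 4 × 4.355 × 11.6 / 60 = 2.863 in².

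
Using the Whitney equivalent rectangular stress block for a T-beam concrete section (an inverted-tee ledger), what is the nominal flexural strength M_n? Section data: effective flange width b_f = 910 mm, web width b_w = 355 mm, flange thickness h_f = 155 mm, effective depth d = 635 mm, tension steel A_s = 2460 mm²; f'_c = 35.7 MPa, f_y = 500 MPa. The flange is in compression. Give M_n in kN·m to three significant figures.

Tension: T = A_s f_y = 2460 × 500 = 1230000 N.
Try a within the flange: a = T/(0.85 f'_c b_f) = 1230000/(0.85 × 35.7 × 910) = 44.54 mm.
Since a = 44.54 ≤ h_f = 155 mm, the stress block lies entirely in the flange; analyse as a rectangular beam of width b_f.
M_n = T(d − a/2) = 1230000 × (635 − 22.27) = 753.66 × 10⁶ N·mm.
M_n = 753.66 kN·m.

M_n ≈ 754 kN·m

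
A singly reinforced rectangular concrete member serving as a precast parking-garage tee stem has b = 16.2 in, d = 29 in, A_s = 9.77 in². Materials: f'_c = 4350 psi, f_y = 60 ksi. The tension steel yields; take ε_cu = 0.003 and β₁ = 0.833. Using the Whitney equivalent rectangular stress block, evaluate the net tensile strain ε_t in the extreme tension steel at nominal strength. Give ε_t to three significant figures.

a = A_s f_y/(0.85 f'_c b) = 9.786 in.
β₁ = 0.833, so c = a/β₁ = 9.786/0.833 = 11.748 in.
From the linear strain diagram with ε_cu = 0.003: ε_t = 0.003 (d − c)/c = 0.003 × (29 − 11.748)/11.748 = 0.00441.
ε_t is between 0.004 and 0.005 — transition zone.

ε_t ≈ 0.00441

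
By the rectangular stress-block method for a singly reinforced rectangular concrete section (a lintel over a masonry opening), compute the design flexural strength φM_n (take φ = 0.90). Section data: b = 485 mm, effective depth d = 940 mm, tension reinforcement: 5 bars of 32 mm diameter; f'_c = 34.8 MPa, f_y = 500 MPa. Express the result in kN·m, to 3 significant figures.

A_s = 5 × 804 = 4020 mm².
T = A_s f_y = 4020 × 500 = 2010000 N = 2010 kN.
From C = T: a = T/(0.85 f'_c b) = 2010000/(0.85 × 34.8 × 485) = 140.11 mm.
M_n = T(d − a/2) = 2010 kN × (940 − 70.055) mm = 1748.59 kN·m.
φM_n = 0.90 × 1748.59 = 1573.73 kN·m.

φM_n ≈ 1570 kN·m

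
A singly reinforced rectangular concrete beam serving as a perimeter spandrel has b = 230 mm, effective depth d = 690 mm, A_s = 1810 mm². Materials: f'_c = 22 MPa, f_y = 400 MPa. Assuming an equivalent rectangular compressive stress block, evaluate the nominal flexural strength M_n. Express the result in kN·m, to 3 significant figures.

T = A_s f_y = 1810 × 400 = 724000 N = 724 kN.
From C = T: a = T/(0.85 f'_c b) = 724000/(0.85 × 22 × 230) = 168.33 mm.
M_n = T(d − a/2) = 724 kN × (690 − 84.165) mm = 438.62 kN·m.

M_n ≈ 439 kN·m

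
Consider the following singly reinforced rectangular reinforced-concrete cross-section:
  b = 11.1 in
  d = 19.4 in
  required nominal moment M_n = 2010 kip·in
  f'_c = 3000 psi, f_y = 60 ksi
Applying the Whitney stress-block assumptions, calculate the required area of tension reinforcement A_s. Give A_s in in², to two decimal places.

From M_n = 0.85 f'_c a b (d − a/2):
a = d − √(d² − 2M_n/(0.85 f'_c b)) = 19.4 − √(19.4² − 2 × 2010/(0.85 × 3 × 11.1)) = 4.092 in.
A_s = 0.85 f'_c a b / f_y = 0.85 × 3 × 4.092 × 11.1 / 60 = 1.930 in².

A_s ≈ 1.93 in²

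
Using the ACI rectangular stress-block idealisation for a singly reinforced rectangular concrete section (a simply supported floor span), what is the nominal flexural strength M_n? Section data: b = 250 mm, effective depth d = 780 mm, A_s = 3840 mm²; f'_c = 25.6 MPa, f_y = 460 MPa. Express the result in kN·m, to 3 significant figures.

M_n ≈ 1090 kN·m

T = A_s f_y = 3840 × 460 = 1766400 N = 1766.4 kN.
From C = T: a = T/(0.85 f'_c b) = 1766400/(0.85 × 25.6 × 250) = 324.71 mm.
M_n = T(d − a/2) = 1766.4 kN × (780 − 162.355) mm = 1091.01 kN·m.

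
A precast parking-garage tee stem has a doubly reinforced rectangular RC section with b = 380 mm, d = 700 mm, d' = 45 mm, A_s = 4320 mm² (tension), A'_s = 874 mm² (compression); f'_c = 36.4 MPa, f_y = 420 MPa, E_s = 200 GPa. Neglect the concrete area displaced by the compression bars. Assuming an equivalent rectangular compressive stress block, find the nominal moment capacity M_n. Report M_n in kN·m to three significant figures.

Assume both tension and compression steel yield.
Net tension couple steel: A_s − A'_s = 3446 mm².
a = (A_s − A'_s) f_y / (0.85 f'_c b) = 1447320/(0.85 × 36.4 × 380) = 123.10 mm.
c = a/β₁ = 123.10/0.79 = 155.82 mm; ε'_s = 0.003(c − d')/c = 0.0021 ≥ f_y/E_s = 0.0021, so compression steel does yield.
M_n = (A_s − A'_s) f_y (d − a/2) + A'_s f_y (d − d') = [1447320 × (700 − 61.55) + 367080 × (700 − 45)] × 10⁻⁶ = 924.04 + 240.44 = 1164.48 kN·m.

M_n ≈ 1160 kN·m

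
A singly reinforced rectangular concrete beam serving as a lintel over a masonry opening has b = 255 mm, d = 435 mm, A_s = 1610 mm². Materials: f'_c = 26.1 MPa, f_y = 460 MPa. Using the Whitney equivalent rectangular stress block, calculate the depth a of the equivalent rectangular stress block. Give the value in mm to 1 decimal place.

a ≈ 130.9 mm

T = A_s f_y = 1610 × 460 = 740600 N = 740.6 kN.
Setting C = 0.85 f'_c a b equal to T: a = 740600/(0.85 × 26.1 × 255) = 130.9 mm.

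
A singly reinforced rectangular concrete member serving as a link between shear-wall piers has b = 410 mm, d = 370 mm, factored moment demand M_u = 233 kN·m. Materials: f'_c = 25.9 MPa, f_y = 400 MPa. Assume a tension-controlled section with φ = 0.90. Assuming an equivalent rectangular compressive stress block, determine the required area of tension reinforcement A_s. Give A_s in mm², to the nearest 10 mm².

A_s ≈ 1990 mm²

M_n = M_u/φ = 233/0.90 = 258.889 kN·m.
With M_n = 0.85 f'_c a b (d − a/2), solve the quadratic for a:
a = d − √(d² − 2M_n/(0.85 f'_c b)) = 370 − √(370² − 2 × 258.889×10⁶/(0.85 × 25.9 × 410)) = 87.98 mm.
A_s = 0.85 f'_c a b / f_y = 0.85 × 25.9 × 87.98 × 410 / 400 = 1985.3 mm².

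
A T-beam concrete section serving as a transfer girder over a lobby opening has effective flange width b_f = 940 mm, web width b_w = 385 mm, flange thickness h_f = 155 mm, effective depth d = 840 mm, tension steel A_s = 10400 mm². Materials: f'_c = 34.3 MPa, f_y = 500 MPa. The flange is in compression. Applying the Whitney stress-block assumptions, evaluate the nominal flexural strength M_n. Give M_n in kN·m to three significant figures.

M_n ≈ 3850 kN·m

Tension: T = A_s f_y = 10400 × 500 = 5200000 N.
Try a within the flange: a = T/(0.85 f'_c b_f) = 5200000/(0.85 × 34.3 × 940) = 189.74 mm.
a = 189.74 > h_f = 155 mm: the block extends into the web. Split into flange-overhang and web parts.
C_f = 0.85 f'_c (b_f − b_w) h_f = 0.85 × 34.3 × (940 − 385) × 155 = 2508059 N.
Remaining web compression depth: a_w = (T − C_f)/(0.85 f'_c b_w) = (5200000 − 2508059)/(0.85 × 34.3 × 385) = 239.82 mm.
M_n = C_f(d − h_f/2) + (T − C_f)(d − a_w/2) = 2508059 × (840 − 77.5) + 2691941 × (840 − 119.91) = 1912.39 + 1938.44 = 3850.83 × 10⁶ N·mm.
M_n = 3850.83 kN·m.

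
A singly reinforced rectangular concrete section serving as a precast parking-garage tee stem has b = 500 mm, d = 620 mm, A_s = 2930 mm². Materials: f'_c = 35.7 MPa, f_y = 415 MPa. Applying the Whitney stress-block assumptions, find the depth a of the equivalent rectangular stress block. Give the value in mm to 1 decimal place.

T = A_s f_y = 2930 × 415 = 1215950 N = 1215.95 kN.
Setting C = 0.85 f'_c a b equal to T: a = 1215950/(0.85 × 35.7 × 500) = 80.1 mm.

a ≈ 80.1 mm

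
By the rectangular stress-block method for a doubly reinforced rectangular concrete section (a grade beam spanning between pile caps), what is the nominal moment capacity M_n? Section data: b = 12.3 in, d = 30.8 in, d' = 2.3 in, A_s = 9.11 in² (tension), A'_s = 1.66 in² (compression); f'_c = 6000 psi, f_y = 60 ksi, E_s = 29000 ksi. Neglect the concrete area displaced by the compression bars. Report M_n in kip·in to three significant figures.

M_n ≈ 15000 kip·in

Assume both steels yield.
a = (A_s − A'_s) f_y/(0.85 f'_c b) = (9.11 − 1.66) × 60/(0.85 × 6 × 12.3) = 7.126 in.
c = a/β₁ = 7.126/0.75 = 9.501 in; ε'_s = 0.003(c − d')/c = 0.0023 ≥ ε_y = 0.0021, so the compression steel yields.
M_n = (A_s − A'_s) f_y (d − a/2) + A'_s f_y (d − d') = 447 × (30.8 − 3.563) + 99.6 × (30.8 − 2.3) = 12174.9 + 2838.6 = 15013.5 kip·in.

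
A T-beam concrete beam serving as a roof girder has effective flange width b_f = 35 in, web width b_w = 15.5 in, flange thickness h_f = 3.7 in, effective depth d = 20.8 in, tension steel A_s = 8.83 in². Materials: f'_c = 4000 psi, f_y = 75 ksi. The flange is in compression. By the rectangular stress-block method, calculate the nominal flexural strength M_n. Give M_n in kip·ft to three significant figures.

M_n ≈ 973 kip·ft

Tension: T = A_s f_y = 8.83 × 75 = 662.25 kips.
Try a within the flange: a = T/(0.85 f'_c b_f) = 662.25/(0.85 × 4 × 35) = 5.565 in.
a = 5.565 > h_f = 3.7 in: the block extends into the web. Split into flange-overhang and web parts.
C_f = 0.85 f'_c (b_f − b_w) h_f = 0.85 × 4 × (35 − 15.5) × 3.7 = 245.3 kips.
Remaining web compression depth: a_w = (T − C_f)/(0.85 f'_c b_w) = (662.25 − 245.3)/(0.85 × 4 × 15.5) = 7.912 in.
M_n = C_f(d − h_f/2) + (T − C_f)(d − a_w/2) = 245.3 × (20.8 − 1.85) + 416.95 × (20.8 − 3.956) = 4648.4 + 7023.1 = 11671.5 kip·in.
M_n = 11671.5/12 = 972.63 kip·ft.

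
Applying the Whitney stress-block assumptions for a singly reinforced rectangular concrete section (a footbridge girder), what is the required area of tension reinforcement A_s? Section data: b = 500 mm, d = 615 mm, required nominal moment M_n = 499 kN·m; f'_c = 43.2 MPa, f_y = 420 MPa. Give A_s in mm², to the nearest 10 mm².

With M_n = 0.85 f'_c a b (d − a/2), solve the quadratic for a:
a = d − √(d² − 2M_n/(0.85 f'_c b)) = 615 − √(615² − 2 × 499×10⁶/(0.85 × 43.2 × 500)) = 45.91 mm.
A_s = 0.85 f'_c a b / f_y = 0.85 × 43.2 × 45.91 × 500 / 420 = 2006.9 mm².

A_s ≈ 2010 mm²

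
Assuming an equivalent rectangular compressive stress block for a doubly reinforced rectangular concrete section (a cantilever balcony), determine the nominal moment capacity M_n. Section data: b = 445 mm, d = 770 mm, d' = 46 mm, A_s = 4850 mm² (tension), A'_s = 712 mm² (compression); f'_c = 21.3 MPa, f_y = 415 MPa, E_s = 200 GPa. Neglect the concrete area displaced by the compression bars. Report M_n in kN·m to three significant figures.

M_n ≈ 1350 kN·m

Assume both tension and compression steel yield.
Net tension couple steel: A_s − A'_s = 4138 mm².
a = (A_s − A'_s) f_y / (0.85 f'_c b) = 1717270/(0.85 × 21.3 × 445) = 213.15 mm.
c = a/β₁ = 213.15/0.85 = 250.76 mm; ε'_s = 0.003(c − d')/c = 0.0024 ≥ f_y/E_s = 0.0021, so compression steel does yield.
M_n = (A_s − A'_s) f_y (d − a/2) + A'_s f_y (d − d') = [1717270 × (770 − 106.575) + 295480 × (770 − 46)] × 10⁻⁶ = 1139.28 + 213.93 = 1353.21 kN·m.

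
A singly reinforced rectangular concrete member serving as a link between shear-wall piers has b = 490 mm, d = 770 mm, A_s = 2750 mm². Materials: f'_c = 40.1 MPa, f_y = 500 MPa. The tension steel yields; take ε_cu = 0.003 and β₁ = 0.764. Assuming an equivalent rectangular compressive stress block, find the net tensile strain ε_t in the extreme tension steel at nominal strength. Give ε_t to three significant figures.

a = A_s f_y/(0.85 f'_c b) = 82.33 mm.
β₁ = 0.764, so c = a/β₁ = 82.33/0.764 = 107.76 mm.
From the linear strain diagram with ε_cu = 0.003: ε_t = 0.003 (d − c)/c = 0.003 × (770 − 107.76)/107.76 = 0.0184.
Since ε_t ≥ 0.005, the section is tension-controlled.

ε_t ≈ 0.0184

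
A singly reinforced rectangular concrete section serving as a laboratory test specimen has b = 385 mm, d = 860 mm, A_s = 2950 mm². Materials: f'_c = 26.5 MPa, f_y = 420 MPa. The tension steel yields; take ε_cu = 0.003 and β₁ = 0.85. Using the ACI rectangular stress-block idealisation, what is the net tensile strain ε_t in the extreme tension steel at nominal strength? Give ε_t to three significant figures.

ε_t ≈ 0.0123

a = A_s f_y/(0.85 f'_c b) = 142.87 mm.
β₁ = 0.85, so c = a/β₁ = 142.87/0.85 = 168.08 mm.
From the linear strain diagram with ε_cu = 0.003: ε_t = 0.003 (d − c)/c = 0.003 × (860 − 168.08)/168.08 = 0.0123.
Since ε_t ≥ 0.005, the section is tension-controlled.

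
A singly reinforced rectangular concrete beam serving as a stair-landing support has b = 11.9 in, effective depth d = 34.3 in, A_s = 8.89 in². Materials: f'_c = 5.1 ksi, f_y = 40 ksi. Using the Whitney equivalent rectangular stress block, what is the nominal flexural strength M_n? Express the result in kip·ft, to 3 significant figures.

T = A_s f_y = 8.89 × 40 = 355.6 kips.
a = T/(0.85 f'_c b) = 355.6/(0.85 × 5.1 × 11.9) = 6.893 in.
M_n = T(d − a/2) = 355.6 × (34.3 − 3.4465) = 10971.5 kip·in = 10971.5/12 = 914.29 kip·ft.

M_n ≈ 914 kip·ft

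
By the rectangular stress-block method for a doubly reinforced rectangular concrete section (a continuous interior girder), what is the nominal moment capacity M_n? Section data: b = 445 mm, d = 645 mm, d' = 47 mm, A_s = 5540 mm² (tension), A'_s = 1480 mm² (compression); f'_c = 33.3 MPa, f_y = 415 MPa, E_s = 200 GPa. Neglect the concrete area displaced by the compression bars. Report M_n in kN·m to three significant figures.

Assume both tension and compression steel yield.
Net tension couple steel: A_s − A'_s = 4060 mm².
a = (A_s − A'_s) f_y / (0.85 f'_c b) = 1684900/(0.85 × 33.3 × 445) = 133.77 mm.
c = a/β₁ = 133.77/0.812 = 164.74 mm; ε'_s = 0.003(c − d')/c = 0.0021 ≥ f_y/E_s = 0.0021, so compression steel does yield.
M_n = (A_s − A'_s) f_y (d − a/2) + A'_s f_y (d − d') = [1684900 × (645 − 66.885) + 614200 × (645 − 47)] × 10⁻⁶ = 974.07 + 367.29 = 1341.36 kN·m.

M_n ≈ 1340 kN·m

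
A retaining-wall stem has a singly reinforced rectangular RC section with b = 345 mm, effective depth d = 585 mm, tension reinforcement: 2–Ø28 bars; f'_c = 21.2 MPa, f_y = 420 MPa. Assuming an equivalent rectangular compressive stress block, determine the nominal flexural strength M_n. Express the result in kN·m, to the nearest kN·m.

A_s = 2 × 616 = 1232 mm².
T = A_s f_y = 1232 × 420 = 517440 N = 517.44 kN.
From C = T: a = T/(0.85 f'_c b) = 517440/(0.85 × 21.2 × 345) = 83.23 mm.
M_n = T(d − a/2) = 517.44 kN × (585 − 41.615) mm = 281.17 kN·m.

M_n ≈ 281 kN·m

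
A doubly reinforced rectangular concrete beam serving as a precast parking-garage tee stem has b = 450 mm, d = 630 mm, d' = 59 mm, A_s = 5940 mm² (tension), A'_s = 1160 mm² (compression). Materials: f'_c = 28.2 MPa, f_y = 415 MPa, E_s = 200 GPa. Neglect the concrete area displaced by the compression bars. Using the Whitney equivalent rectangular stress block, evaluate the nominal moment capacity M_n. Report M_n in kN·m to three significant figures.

M_n ≈ 1340 kN·m

Assume both tension and compression steel yield.
Net tension couple steel: A_s − A'_s = 4780 mm².
a = (A_s − A'_s) f_y / (0.85 f'_c b) = 1983700/(0.85 × 28.2 × 450) = 183.91 mm.
c = a/β₁ = 183.91/0.849 = 216.62 mm; ε'_s = 0.003(c − d')/c = 0.0022 ≥ f_y/E_s = 0.0021, so compression steel does yield.
M_n = (A_s − A'_s) f_y (d − a/2) + A'_s f_y (d − d') = [1983700 × (630 − 91.955) + 481400 × (630 − 59)] × 10⁻⁶ = 1067.32 + 274.88 = 1342.20 kN·m.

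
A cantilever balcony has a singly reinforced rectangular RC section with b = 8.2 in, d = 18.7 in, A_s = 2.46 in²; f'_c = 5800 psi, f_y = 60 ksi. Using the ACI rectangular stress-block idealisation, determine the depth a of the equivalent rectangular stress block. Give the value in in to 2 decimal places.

a ≈ 3.65 in

T = A_s f_y = 2.46 × 60 = 147.6 kips.
a = T/(0.85 f'_c b) = 147.6/(0.85 × 5.8 × 8.2) = 3.65 in.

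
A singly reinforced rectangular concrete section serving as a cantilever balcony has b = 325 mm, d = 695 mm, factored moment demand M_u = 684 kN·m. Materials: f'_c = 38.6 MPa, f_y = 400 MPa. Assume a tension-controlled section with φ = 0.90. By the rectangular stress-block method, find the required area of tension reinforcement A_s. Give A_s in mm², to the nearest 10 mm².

M_n = M_u/φ = 684/0.90 = 760 kN·m.
With M_n = 0.85 f'_c a b (d − a/2), solve the quadratic for a:
a = d − √(d² − 2M_n/(0.85 f'_c b)) = 695 − √(695² − 2 × 760×10⁶/(0.85 × 38.6 × 325)) = 111.49 mm.
A_s = 0.85 f'_c a b / f_y = 0.85 × 38.6 × 111.49 × 325 / 400 = 2972.1 mm².

A_s ≈ 2970 mm²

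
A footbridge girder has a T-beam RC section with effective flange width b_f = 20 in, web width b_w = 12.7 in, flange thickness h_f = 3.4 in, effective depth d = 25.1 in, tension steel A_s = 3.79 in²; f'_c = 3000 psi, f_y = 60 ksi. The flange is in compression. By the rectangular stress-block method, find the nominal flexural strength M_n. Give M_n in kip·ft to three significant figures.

M_n ≈ 432 kip·ft

Tension: T = A_s f_y = 3.79 × 60 = 227.4 kips.
Try a within the flange: a = T/(0.85 f'_c b_f) = 227.4/(0.85 × 3 × 20) = 4.459 in.
a = 4.459 > h_f = 3.4 in: the block extends into the web. Split into flange-overhang and web parts.
C_f = 0.85 f'_c (b_f − b_w) h_f = 0.85 × 3 × (20 − 12.7) × 3.4 = 63.3 kips.
Remaining web compression depth: a_w = (T − C_f)/(0.85 f'_c b_w) = (227.4 − 63.3)/(0.85 × 3 × 12.7) = 5.067 in.
M_n = C_f(d − h_f/2) + (T − C_f)(d − a_w/2) = 63.3 × (25.1 − 1.7) + 164.1 × (25.1 − 2.5335) = 1481.2 + 3703.2 = 5184.4 kip·in.
M_n = 5184.4/12 = 432.03 kip·ft.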